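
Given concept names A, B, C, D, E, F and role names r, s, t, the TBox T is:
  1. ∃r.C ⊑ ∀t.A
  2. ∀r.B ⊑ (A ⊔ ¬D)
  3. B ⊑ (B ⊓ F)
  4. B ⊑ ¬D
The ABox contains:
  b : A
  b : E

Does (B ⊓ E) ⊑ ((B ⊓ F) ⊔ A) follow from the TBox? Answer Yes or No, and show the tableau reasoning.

1. (B ⊓ E) ⊑ ((B ⊓ F) ⊔ A)  ⇔  ((B ⊓ E) ⊓ ((¬B ⊔ ¬F) ⊓ ¬A)) unsat w.r.t. T
   all branches close; clash {F, ¬F} at x₀
2. Hence (B ⊓ E) ⊑ ((B ⊓ F) ⊔ A): entailed.

Yes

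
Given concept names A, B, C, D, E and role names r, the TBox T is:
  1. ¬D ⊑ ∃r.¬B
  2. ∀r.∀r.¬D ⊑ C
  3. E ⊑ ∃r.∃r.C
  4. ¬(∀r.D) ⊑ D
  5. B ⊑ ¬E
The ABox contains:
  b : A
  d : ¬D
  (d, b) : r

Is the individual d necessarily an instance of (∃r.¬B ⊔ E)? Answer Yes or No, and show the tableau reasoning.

1. d : (∃r.¬B ⊔ E)?  L(d) = {¬D} ∪ {(∀r.B ⊓ ¬E)}
   clash {D, ¬D} at d — d ∈ (∃r.¬B ⊔ E)
2. Hence d : (∃r.¬B ⊔ E): entailed.

Yes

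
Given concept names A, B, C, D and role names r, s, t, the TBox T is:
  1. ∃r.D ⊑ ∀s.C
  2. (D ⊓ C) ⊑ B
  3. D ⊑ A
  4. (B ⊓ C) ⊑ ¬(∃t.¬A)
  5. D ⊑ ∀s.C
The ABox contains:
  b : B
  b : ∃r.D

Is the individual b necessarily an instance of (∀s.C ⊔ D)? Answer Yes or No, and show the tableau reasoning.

Yes

1. b : (∀s.C ⊔ D)?  L(b) = {B, ∃r.D} ∪ {(∃s.¬C ⊓ ¬D)}
   clash {C, ¬C} at an ∃-successor — b ∈ (∀s.C ⊔ D)
2. Hence b : (∀s.C ⊔ D): entailed.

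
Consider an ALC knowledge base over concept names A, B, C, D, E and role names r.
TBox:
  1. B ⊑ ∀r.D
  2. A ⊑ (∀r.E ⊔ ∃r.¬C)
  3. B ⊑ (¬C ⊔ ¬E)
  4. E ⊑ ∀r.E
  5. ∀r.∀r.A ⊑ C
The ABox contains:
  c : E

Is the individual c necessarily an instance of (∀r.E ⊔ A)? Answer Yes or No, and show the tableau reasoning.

1. c : (∀r.E ⊔ A)?  L(c) = {E} ∪ {(∃r.¬E ⊓ ¬A)}
   clash {E, ¬E} at c — c ∈ (∀r.E ⊔ A)
2. Hence c : (∀r.E ⊔ A): entailed.

Yes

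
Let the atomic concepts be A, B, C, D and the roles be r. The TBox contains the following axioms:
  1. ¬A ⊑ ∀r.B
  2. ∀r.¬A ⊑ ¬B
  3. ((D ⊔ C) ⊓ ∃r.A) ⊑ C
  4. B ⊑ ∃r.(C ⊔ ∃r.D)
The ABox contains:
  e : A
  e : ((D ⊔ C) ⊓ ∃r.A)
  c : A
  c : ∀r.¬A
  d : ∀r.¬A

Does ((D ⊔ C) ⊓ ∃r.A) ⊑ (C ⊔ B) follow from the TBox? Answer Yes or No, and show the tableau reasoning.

1. ((D ⊔ C) ⊓ ∃r.A) ⊑ (C ⊔ B)  ⇔  (((D ⊔ C) ⊓ ∃r.A) ⊓ (¬C ⊓ ¬B)) unsat w.r.t. T
   all branches close; clash {C, ¬C} at x₀
2. Hence ((D ⊔ C) ⊓ ∃r.A) ⊑ (C ⊔ B): entailed.

Yes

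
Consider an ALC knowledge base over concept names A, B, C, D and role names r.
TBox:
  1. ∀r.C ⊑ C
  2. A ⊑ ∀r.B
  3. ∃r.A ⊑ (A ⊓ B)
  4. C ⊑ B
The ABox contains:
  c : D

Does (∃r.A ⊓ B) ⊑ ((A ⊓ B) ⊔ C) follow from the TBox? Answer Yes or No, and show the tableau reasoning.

Yes

1. (∃r.A ⊓ B) ⊑ ((A ⊓ B) ⊔ C)  ⇔  ((∃r.A ⊓ B) ⊓ ((¬A ⊔ ¬B) ⊓ ¬C)) unsat w.r.t. T
   all branches close; clash {B, ¬B} at x₀
2. Hence (∃r.A ⊓ B) ⊑ ((A ⊓ B) ⊔ C): entailed.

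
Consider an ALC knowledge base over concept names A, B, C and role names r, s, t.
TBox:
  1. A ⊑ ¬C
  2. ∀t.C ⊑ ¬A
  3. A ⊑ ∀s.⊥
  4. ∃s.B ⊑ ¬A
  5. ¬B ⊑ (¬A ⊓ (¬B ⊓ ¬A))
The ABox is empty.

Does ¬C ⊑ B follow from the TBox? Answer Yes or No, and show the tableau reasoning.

No

1. ¬C ⊑ B  ⇔  (¬C ⊓ ¬B) unsat w.r.t. T
   apply at x₀: ¬B⊑(¬A ⊓ (¬B ⊓ ¬A))
   open: L(x₀) ⊇ {¬A, ¬B, ¬C}
2. Hence ¬C ⊑ B: not entailed.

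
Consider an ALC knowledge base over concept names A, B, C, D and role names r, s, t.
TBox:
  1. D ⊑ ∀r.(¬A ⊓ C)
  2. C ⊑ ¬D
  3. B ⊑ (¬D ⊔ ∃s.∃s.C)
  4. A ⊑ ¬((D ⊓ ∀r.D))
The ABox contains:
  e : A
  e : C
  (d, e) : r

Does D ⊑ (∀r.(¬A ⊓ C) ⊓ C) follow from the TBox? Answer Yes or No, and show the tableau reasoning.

No

1. D ⊑ (∀r.(¬A ⊓ C) ⊓ C)  ⇔  (D ⊓ (∃r.(A ⊔ ¬C) ⊔ ¬C)) unsat w.r.t. T
   apply at x₀: D⊑∀r.(¬A ⊓ C)
   open: L(x₀) ⊇ {D, ¬A, ¬B, ¬C, ∀r.(¬A ⊓ C)}
2. Hence D ⊑ (∀r.(¬A ⊓ C) ⊓ C): not entailed.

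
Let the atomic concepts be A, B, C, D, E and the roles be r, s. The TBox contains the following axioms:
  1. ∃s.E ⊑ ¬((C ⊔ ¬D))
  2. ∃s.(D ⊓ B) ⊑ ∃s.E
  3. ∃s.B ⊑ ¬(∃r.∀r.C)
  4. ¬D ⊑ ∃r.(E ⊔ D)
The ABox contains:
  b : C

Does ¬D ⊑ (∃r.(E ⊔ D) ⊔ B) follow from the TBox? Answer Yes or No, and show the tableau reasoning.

Yes

1. ¬D ⊑ (∃r.(E ⊔ D) ⊔ B)  ⇔  (¬D ⊓ (∀r.(¬E ⊓ ¬D) ⊓ ¬B)) unsat w.r.t. T
   all branches close; clash {D, ¬D} at x₀
2. Hence ¬D ⊑ (∃r.(E ⊔ D) ⊔ B): entailed.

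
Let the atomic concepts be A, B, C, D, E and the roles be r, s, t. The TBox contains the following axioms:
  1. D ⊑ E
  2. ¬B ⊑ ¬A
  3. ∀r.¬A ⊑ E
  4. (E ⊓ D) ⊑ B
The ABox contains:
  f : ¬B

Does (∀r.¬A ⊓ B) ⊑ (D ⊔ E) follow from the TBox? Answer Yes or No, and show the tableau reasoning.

1. (∀r.¬A ⊓ B) ⊑ (D ⊔ E)  ⇔  ((∀r.¬A ⊓ B) ⊓ (¬D ⊓ ¬E)) unsat w.r.t. T
   all branches close; clash {E, ¬E} at x₀
2. Hence (∀r.¬A ⊓ B) ⊑ (D ⊔ E): entailed.

Yes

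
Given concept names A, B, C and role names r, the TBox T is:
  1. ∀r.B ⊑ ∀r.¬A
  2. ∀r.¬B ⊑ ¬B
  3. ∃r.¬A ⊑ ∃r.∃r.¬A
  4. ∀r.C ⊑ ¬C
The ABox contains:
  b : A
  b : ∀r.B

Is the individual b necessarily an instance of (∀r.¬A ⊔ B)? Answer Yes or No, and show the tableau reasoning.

Yes

1. b : (∀r.¬A ⊔ B)?  L(b) = {A, ∀r.B} ∪ {(∃r.A ⊓ ¬B)}
   clash {A, ¬A} at an ∃-successor — b ∈ (∀r.¬A ⊔ B)
2. Hence b : (∀r.¬A ⊔ B): entailed.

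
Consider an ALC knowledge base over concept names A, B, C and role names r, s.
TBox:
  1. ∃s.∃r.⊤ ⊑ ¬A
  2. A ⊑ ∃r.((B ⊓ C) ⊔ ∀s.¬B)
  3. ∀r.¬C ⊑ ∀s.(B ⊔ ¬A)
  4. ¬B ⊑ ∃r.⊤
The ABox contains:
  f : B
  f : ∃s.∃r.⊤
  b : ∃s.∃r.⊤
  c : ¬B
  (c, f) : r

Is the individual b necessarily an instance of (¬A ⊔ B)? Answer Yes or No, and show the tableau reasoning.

Yes

1. b : (¬A ⊔ B)?  L(b) = {∃s.∃r.⊤} ∪ {(A ⊓ ¬B)}
   clash {A, ¬A} at b — b ∈ (¬A ⊔ B)
2. Hence b : (¬A ⊔ B): entailed.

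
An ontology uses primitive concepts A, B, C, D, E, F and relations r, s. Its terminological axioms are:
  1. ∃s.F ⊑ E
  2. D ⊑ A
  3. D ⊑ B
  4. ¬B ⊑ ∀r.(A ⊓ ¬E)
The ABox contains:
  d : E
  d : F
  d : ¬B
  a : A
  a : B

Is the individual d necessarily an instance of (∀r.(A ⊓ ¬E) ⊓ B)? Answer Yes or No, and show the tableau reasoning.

No

1. d : (∀r.(A ⊓ ¬E) ⊓ B)?  L(d) = {E, F, ¬B} ∪ {(∃r.(¬A ⊔ E) ⊔ ¬B)}
   apply at d: ¬B⊑∀r.(A ⊓ ¬E)
   open: L(d) ⊇ {E, F, ¬B, ¬D, ∀r.(A ⊓ ¬E)} — d ∉ (∀r.(A ⊓ ¬E) ⊓ B) possible
2. Hence d : (∀r.(A ⊓ ¬E) ⊓ B): not entailed.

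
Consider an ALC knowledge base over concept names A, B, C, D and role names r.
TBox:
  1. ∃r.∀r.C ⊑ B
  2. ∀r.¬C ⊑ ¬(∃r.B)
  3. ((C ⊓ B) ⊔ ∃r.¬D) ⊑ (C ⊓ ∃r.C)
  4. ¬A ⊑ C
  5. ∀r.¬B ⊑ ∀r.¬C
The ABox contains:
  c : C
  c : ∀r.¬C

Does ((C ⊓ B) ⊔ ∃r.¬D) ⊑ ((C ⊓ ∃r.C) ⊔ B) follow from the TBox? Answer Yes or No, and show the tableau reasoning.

1. ((C ⊓ B) ⊔ ∃r.¬D) ⊑ ((C ⊓ ∃r.C) ⊔ B)  ⇔  (((C ⊓ B) ⊔ ∃r.¬D) ⊓ ((¬C ⊔ ∀r.¬C) ⊓ ¬B)) unsat w.r.t. T
   all branches close; clash {B, ¬B} at x₀
2. Hence ((C ⊓ B) ⊔ ∃r.¬D) ⊑ ((C ⊓ ∃r.C) ⊔ B): entailed.

Yes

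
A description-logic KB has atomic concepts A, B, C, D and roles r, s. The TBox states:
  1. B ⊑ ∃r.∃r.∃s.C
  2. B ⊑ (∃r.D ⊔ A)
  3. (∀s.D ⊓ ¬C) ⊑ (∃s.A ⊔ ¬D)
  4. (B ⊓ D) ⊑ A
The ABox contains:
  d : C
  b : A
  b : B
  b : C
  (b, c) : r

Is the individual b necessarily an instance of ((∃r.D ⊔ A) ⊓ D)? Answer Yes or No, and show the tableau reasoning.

No

1. b : ((∃r.D ⊔ A) ⊓ D)?  L(b) = {A, B, C} ∪ {((∀r.¬D ⊓ ¬A) ⊔ ¬D)}
   apply at b: B⊑∃r.∃r.∃s.C; B⊑(∃r.D ⊔ A)
   open: L(b) ⊇ {A, B, C, ¬D, ∃r.∃r.∃s.C} (+ ∃-successors) — b ∉ ((∃r.D ⊔ A) ⊓ D) possible
2. Hence b : ((∃r.D ⊔ A) ⊓ D): not entailed.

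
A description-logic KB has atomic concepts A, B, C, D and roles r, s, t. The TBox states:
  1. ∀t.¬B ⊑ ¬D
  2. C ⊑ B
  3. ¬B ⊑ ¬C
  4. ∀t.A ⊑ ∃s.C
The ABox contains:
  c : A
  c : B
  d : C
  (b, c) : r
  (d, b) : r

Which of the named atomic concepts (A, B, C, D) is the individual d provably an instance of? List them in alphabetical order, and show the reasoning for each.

1. d : A?  L(d) = {C} ∪ {¬A}
   apply at d: C⊑B
   open: L(d) ⊇ {B, C, ¬A, ∃t.B, ∃t.¬A} (+ ∃-successors) — d ∉ A possible
2. d : B?  L(d) = {C} ∪ {¬B}
   clash {C, ¬C} at d — d ∈ B
3. d : C?  L(d) = {C} ∪ {¬C}
   clash {C, ¬C} at d — d ∈ C
4. d : D?  L(d) = {C} ∪ {¬D}
   apply at d: C⊑B
   open: L(d) ⊇ {B, C, ¬D, ∃t.¬A} (+ ∃-successors) — d ∉ D possible
5. Entailed for d: {B, C}

{B, C}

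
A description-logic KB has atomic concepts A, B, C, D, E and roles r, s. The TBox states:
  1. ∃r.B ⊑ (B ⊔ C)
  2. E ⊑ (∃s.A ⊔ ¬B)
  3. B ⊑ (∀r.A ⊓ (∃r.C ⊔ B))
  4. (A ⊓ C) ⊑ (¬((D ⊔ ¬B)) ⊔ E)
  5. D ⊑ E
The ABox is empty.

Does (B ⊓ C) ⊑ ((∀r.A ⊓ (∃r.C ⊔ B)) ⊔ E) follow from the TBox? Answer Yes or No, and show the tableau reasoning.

1. (B ⊓ C) ⊑ ((∀r.A ⊓ (∃r.C ⊔ B)) ⊔ E)  ⇔  ((B ⊓ C) ⊓ ((∃r.¬A ⊔ (∀r.¬C ⊓ ¬B)) ⊓ ¬E)) unsat w.r.t. T
   all branches close; clash {E, ¬E} at x₀
2. Hence (B ⊓ C) ⊑ ((∀r.A ⊓ (∃r.C ⊔ B)) ⊔ E): entailed.

Yes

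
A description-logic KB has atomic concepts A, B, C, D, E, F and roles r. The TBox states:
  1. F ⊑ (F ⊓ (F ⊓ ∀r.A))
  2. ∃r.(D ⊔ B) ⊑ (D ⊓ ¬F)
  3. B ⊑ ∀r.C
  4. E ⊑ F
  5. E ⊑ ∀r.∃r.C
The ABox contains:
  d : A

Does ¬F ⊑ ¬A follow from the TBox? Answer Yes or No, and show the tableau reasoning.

1. ¬F ⊑ ¬A  ⇔  (¬F ⊓ A) unsat w.r.t. T
   open: L(x₀) ⊇ {A, ¬B, ¬E, ¬F, ∀r.(¬D ⊓ ¬B)}
2. Hence ¬F ⊑ ¬A: not entailed.

No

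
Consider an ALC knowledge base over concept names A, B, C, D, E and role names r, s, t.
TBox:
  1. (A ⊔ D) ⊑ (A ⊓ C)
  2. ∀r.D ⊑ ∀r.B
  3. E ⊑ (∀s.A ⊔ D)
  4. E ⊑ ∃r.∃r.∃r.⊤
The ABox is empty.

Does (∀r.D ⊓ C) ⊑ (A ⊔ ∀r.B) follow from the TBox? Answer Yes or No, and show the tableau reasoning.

Yes

1. (∀r.D ⊓ C) ⊑ (A ⊔ ∀r.B)  ⇔  ((∀r.D ⊓ C) ⊓ (¬A ⊓ ∃r.¬B)) unsat w.r.t. T
   all branches close; clash {A, ¬A} at x₀
2. Hence (∀r.D ⊓ C) ⊑ (A ⊔ ∀r.B): entailed.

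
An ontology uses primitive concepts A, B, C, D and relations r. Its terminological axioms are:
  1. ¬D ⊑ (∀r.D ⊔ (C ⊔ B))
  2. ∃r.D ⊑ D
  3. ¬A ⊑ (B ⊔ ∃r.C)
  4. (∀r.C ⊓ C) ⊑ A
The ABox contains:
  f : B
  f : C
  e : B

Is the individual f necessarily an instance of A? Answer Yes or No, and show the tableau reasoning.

No

1. f : A?  L(f) = {B, C} ∪ {¬A}
   apply at f: ¬A⊑(B ⊔ ∃r.C)
   open: L(f) ⊇ {B, C, D, ¬A, ∃r.¬C} (+ ∃-successors) — f ∉ A possible
2. Hence f : A: not entailed.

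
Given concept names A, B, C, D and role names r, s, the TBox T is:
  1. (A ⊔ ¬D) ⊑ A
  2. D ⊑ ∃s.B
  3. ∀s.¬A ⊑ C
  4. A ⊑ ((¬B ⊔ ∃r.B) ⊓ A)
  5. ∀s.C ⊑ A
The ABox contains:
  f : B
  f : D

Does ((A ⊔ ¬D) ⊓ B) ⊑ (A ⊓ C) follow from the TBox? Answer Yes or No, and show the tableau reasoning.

1. ((A ⊔ ¬D) ⊓ B) ⊑ (A ⊓ C)  ⇔  (((A ⊔ ¬D) ⊓ B) ⊓ (¬A ⊔ ¬C)) unsat w.r.t. T
   apply at x₀: (A ⊔ ¬D)⊑A
   open: L(x₀) ⊇ {A, B, ¬C, ¬D, ∃r.B, …} (+ ∃-successors)
2. Hence ((A ⊔ ¬D) ⊓ B) ⊑ (A ⊓ C): not entailed.

No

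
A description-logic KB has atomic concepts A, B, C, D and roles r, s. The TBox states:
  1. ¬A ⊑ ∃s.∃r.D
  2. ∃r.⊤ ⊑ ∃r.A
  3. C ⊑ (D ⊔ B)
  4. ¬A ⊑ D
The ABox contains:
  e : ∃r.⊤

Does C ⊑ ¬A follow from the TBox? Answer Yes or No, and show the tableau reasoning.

No

1. C ⊑ ¬A  ⇔  (C ⊓ A) unsat w.r.t. T
   apply at x₀: C⊑(D ⊔ B)
   open: L(x₀) ⊇ {A, C, D, ∀r.⊥}
2. Hence C ⊑ ¬A: not entailed.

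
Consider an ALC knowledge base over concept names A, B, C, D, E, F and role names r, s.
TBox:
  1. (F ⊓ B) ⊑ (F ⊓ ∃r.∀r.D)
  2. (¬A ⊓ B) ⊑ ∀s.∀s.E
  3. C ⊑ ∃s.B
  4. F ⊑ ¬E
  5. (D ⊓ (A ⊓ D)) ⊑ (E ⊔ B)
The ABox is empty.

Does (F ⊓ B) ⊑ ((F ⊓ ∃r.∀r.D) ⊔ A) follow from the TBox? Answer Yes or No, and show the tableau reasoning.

Yes

1. (F ⊓ B) ⊑ ((F ⊓ ∃r.∀r.D) ⊔ A)  ⇔  ((F ⊓ B) ⊓ ((¬F ⊔ ∀r.∃r.¬D) ⊓ ¬A)) unsat w.r.t. T
   all branches close; clash {D, ¬D} at an ∃-successor
2. Hence (F ⊓ B) ⊑ ((F ⊓ ∃r.∀r.D) ⊔ A): entailed.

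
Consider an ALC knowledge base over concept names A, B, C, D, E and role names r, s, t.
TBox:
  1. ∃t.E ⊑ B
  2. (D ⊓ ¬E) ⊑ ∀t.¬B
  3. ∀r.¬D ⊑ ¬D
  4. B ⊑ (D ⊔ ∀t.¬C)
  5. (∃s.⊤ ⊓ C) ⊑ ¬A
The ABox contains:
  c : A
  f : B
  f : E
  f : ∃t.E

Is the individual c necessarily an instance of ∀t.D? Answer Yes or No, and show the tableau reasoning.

1. c : ∀t.D?  L(c) = {A} ∪ {∃t.¬D}
   open: L(c) ⊇ {A, ¬B, ¬D, ∀s.⊥, ∀t.¬E, …} (+ ∃-successors) — c ∉ ∀t.D possible
2. Hence c : ∀t.D: not entailed.

No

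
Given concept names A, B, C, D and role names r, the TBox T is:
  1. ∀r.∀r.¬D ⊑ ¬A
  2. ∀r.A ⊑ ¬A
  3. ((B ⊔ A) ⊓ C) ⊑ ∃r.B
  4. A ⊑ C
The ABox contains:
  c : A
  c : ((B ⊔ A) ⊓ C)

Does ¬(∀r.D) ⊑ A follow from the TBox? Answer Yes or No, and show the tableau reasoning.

No

1. ¬(∀r.D) ⊑ A  ⇔  (∃r.¬D ⊓ ¬A) unsat w.r.t. T
   open: L(x₀) ⊇ {¬A, ¬B, ∃r.¬D} (+ ∃-successors)
2. Hence ¬(∀r.D) ⊑ A: not entailed.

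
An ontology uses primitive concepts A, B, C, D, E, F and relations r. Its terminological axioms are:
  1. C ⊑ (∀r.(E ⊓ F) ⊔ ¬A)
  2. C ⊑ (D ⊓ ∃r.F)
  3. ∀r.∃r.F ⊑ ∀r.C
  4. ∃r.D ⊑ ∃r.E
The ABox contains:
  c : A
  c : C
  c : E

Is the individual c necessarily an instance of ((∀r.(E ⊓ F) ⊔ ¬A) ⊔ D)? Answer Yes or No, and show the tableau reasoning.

1. c : ((∀r.(E ⊓ F) ⊔ ¬A) ⊔ D)?  L(c) = {A, C, E} ∪ {((∃r.(¬E ⊔ ¬F) ⊓ A) ⊓ ¬D)}
   clash {D, ¬D} at c — c ∈ ((∀r.(E ⊓ F) ⊔ ¬A) ⊔ D)
2. Hence c : ((∀r.(E ⊓ F) ⊔ ¬A) ⊔ D): entailed.

Yes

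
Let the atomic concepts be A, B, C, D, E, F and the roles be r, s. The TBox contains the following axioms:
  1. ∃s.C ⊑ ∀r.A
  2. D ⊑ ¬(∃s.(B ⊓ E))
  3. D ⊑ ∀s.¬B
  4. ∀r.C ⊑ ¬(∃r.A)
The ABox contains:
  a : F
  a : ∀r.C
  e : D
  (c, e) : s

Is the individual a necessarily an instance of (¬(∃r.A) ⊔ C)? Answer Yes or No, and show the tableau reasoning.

1. a : (¬(∃r.A) ⊔ C)?  L(a) = {F, ∀r.C} ∪ {(∃r.A ⊓ ¬C)}
   clash {A, ¬A} at an ∃-successor — a ∈ (¬(∃r.A) ⊔ C)
2. Hence a : (¬(∃r.A) ⊔ C): entailed.

Yes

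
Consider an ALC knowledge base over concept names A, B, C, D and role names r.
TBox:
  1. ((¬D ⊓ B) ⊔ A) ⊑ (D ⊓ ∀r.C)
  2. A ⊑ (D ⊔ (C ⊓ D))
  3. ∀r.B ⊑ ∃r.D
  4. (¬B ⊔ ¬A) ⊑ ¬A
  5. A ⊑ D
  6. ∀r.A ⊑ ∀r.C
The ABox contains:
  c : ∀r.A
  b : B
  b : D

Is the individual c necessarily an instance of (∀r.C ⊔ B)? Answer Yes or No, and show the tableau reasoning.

Yes

1. c : (∀r.C ⊔ B)?  L(c) = {∀r.A} ∪ {(∃r.¬C ⊓ ¬B)}
   clash {C, ¬C} at an ∃-successor — c ∈ (∀r.C ⊔ B)
2. Hence c : (∀r.C ⊔ B): entailed.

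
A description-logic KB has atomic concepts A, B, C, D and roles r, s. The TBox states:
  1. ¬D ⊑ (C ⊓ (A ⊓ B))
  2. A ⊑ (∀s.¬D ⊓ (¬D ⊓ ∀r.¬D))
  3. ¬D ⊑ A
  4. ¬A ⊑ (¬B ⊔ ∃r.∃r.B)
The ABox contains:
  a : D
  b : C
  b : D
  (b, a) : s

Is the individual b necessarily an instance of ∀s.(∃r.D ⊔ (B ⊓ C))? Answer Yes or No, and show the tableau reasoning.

No

1. b : ∀s.(∃r.D ⊔ (B ⊓ C))?  L(b) = {C, D} ∪ {∃s.(∀r.¬D ⊓ (¬B ⊔ ¬C))}
   open: L(b) ⊇ {C, D, ¬A, ¬B, ∃s.(∀r.¬D ⊓ (¬B ⊔ ¬C))} (+ ∃-successors) — b ∉ ∀s.(∃r.D ⊔ (B ⊓ C)) possible
2. Hence b : ∀s.(∃r.D ⊔ (B ⊓ C)): not entailed.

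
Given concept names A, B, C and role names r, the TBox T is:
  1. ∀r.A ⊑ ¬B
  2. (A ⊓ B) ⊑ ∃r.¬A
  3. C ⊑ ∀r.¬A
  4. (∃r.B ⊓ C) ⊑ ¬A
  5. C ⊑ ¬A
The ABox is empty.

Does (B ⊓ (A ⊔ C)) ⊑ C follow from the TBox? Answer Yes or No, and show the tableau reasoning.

No

1. (B ⊓ (A ⊔ C)) ⊑ C  ⇔  ((B ⊓ (A ⊔ C)) ⊓ ¬C) unsat w.r.t. T
   open: L(x₀) ⊇ {A, B, ¬C, ∃r.¬A} (+ ∃-successors)
2. Hence (B ⊓ (A ⊔ C)) ⊑ C: not entailed.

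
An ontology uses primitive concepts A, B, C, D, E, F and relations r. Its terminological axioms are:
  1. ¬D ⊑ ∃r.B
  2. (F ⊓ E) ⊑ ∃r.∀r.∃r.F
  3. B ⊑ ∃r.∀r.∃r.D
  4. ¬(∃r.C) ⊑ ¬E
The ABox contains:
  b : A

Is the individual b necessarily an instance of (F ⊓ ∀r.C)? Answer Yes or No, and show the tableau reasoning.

No

1. b : (F ⊓ ∀r.C)?  L(b) = {A} ∪ {(¬F ⊔ ∃r.¬C)}
   open: L(b) ⊇ {A, D, ¬B, ¬F, ∃r.C} (+ ∃-successors) — b ∉ (F ⊓ ∀r.C) possible
2. Hence b : (F ⊓ ∀r.C): not entailed.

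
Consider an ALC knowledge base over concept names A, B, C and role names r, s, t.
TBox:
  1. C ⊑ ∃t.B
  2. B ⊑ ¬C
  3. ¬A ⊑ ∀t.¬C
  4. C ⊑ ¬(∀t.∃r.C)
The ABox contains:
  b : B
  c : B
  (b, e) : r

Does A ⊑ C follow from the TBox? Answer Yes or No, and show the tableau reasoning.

No

1. A ⊑ C  ⇔  (A ⊓ ¬C) unsat w.r.t. T
   open: L(x₀) ⊇ {A, ¬C}
2. Hence A ⊑ C: not entailed.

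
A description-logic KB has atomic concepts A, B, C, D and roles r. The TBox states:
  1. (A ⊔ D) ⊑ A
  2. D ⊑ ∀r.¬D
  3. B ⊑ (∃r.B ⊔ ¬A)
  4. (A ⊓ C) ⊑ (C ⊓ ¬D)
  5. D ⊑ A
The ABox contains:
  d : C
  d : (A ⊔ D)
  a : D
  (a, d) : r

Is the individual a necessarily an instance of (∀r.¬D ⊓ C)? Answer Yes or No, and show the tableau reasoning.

1. a : (∀r.¬D ⊓ C)?  L(a) = {D} ∪ {(∃r.D ⊔ ¬C)}
   apply at a: D⊑∀r.¬D; D⊑A
   open: L(a) ⊇ {A, D, ¬B, ¬C, ∀r.¬D} — a ∉ (∀r.¬D ⊓ C) possible
2. Hence a : (∀r.¬D ⊓ C): not entailed.

No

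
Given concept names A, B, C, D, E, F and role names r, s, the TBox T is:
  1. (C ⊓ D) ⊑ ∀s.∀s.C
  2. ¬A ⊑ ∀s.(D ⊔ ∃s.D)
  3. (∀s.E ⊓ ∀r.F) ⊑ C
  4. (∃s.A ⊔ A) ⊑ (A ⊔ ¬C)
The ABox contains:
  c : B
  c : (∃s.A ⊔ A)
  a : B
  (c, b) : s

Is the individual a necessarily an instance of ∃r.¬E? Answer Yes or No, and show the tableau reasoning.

1. a : ∃r.¬E?  L(a) = {B} ∪ {∀r.E}
   open: L(a) ⊇ {B, ¬A, ¬C, ∀r.E, ∀s.(D ⊔ ∃s.D), …} (+ ∃-successors) — a ∉ ∃r.¬E possible
2. Hence a : ∃r.¬E: not entailed.

No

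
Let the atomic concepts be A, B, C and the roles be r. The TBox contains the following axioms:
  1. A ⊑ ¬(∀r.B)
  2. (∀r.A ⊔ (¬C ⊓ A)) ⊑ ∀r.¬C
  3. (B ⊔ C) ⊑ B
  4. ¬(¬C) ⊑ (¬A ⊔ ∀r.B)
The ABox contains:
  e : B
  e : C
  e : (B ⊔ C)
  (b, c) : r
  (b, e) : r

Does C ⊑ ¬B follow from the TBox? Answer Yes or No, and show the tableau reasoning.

No

1. C ⊑ ¬B  ⇔  (C ⊓ B) unsat w.r.t. T
   apply at x₀: ¬(¬C)⊑(¬A ⊔ ∀r.B)
   open: L(x₀) ⊇ {B, C, ¬A, ∃r.¬A} (+ ∃-successors)
2. Hence C ⊑ ¬B: not entailed.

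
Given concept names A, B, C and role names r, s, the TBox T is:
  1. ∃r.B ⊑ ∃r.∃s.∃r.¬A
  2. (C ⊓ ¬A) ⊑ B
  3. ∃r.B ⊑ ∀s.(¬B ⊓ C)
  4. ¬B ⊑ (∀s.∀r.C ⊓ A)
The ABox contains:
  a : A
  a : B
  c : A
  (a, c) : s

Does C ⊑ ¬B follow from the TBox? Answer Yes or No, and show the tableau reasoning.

1. C ⊑ ¬B  ⇔  (C ⊓ B) unsat w.r.t. T
   open: L(x₀) ⊇ {B, C, ∀r.¬B}
2. Hence C ⊑ ¬B: not entailed.

No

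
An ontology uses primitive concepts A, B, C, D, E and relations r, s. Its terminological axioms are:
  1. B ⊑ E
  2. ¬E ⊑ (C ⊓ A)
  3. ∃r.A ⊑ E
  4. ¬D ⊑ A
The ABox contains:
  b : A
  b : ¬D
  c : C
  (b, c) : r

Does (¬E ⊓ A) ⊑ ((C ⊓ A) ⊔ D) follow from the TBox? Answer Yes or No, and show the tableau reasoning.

Yes

1. (¬E ⊓ A) ⊑ ((C ⊓ A) ⊔ D)  ⇔  ((¬E ⊓ A) ⊓ ((¬C ⊔ ¬A) ⊓ ¬D)) unsat w.r.t. T
   all branches close; clash {E, ¬E} at x₀
2. Hence (¬E ⊓ A) ⊑ ((C ⊓ A) ⊔ D): entailed.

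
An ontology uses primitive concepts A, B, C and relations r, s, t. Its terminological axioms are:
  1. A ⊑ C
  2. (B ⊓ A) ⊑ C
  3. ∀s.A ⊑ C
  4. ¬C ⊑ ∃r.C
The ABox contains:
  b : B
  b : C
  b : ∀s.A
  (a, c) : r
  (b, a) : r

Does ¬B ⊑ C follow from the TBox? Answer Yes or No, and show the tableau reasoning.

1. ¬B ⊑ C  ⇔  (¬B ⊓ ¬C) unsat w.r.t. T
   apply at x₀: ¬C⊑∃r.C
   open: L(x₀) ⊇ {¬A, ¬B, ¬C, ∃r.C, ∃s.¬A} (+ ∃-successors)
2. Hence ¬B ⊑ C: not entailed.

No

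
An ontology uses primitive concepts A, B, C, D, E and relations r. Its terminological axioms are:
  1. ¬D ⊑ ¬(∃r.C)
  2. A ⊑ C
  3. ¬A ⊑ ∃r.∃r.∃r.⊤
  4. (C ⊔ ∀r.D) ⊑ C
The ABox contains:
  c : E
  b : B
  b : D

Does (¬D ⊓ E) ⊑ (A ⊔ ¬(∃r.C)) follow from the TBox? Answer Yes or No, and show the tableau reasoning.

Yes

1. (¬D ⊓ E) ⊑ (A ⊔ ¬(∃r.C))  ⇔  ((¬D ⊓ E) ⊓ (¬A ⊓ ∃r.C)) unsat w.r.t. T
   all branches close; clash {C, ¬C} at an ∃-successor
2. Hence (¬D ⊓ E) ⊑ (A ⊔ ¬(∃r.C)): entailed.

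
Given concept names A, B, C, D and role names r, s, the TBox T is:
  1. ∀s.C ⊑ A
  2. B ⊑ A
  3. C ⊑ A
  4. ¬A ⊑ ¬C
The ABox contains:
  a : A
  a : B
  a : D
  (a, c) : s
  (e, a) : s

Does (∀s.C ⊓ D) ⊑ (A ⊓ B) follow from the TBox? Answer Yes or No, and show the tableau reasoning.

1. (∀s.C ⊓ D) ⊑ (A ⊓ B)  ⇔  ((∀s.C ⊓ D) ⊓ (¬A ⊔ ¬B)) unsat w.r.t. T
   apply at x₀: ∀s.C⊑A
   open: L(x₀) ⊇ {A, D, ¬B, ∀s.C}
2. Hence (∀s.C ⊓ D) ⊑ (A ⊓ B): not entailed.

No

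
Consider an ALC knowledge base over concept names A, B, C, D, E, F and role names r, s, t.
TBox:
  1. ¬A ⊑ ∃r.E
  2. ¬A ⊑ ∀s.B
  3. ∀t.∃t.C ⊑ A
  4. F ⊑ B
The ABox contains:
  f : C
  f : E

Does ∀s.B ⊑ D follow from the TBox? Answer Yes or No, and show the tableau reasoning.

No

1. ∀s.B ⊑ D  ⇔  (∀s.B ⊓ ¬D) unsat w.r.t. T
   open: L(x₀) ⊇ {A, ¬D, ¬F, ∀s.B}
2. Hence ∀s.B ⊑ D: not entailed.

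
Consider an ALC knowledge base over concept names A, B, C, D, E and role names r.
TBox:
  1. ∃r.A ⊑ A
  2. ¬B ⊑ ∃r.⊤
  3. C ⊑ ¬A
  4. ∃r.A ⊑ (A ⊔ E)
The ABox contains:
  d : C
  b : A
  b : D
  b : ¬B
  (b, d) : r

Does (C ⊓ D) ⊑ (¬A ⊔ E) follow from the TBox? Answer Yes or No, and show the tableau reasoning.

1. (C ⊓ D) ⊑ (¬A ⊔ E)  ⇔  ((C ⊓ D) ⊓ (A ⊓ ¬E)) unsat w.r.t. T
   all branches close; clash {A, ¬A} at x₀
2. Hence (C ⊓ D) ⊑ (¬A ⊔ E): entailed.

Yes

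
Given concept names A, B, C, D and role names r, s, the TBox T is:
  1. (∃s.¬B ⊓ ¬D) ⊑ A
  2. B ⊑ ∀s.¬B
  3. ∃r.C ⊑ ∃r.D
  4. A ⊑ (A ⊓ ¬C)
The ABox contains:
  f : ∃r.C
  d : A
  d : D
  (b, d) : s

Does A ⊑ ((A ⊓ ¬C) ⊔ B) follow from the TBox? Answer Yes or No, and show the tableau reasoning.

Yes

1. A ⊑ ((A ⊓ ¬C) ⊔ B)  ⇔  (A ⊓ ((¬A ⊔ C) ⊓ ¬B)) unsat w.r.t. T
   all branches close; clash {C, ¬C} at x₀
2. Hence A ⊑ ((A ⊓ ¬C) ⊔ B): entailed.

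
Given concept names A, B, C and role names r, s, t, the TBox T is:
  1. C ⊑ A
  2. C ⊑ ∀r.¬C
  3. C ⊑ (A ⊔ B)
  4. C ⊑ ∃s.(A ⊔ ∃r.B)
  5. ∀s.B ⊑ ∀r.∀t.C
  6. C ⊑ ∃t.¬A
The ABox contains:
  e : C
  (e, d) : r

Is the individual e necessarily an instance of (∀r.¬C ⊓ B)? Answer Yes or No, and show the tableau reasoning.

No

1. e : (∀r.¬C ⊓ B)?  L(e) = {C} ∪ {(∃r.C ⊔ ¬B)}
   apply at e: C⊑A; C⊑∀r.¬C; C⊑(A ⊔ B)
   open: L(e) ⊇ {A, C, ¬B, ∀r.¬C, ∃s.(A ⊔ ∃r.B), …} (+ ∃-successors) — e ∉ (∀r.¬C ⊓ B) possible
2. Hence e : (∀r.¬C ⊓ B): not entailed.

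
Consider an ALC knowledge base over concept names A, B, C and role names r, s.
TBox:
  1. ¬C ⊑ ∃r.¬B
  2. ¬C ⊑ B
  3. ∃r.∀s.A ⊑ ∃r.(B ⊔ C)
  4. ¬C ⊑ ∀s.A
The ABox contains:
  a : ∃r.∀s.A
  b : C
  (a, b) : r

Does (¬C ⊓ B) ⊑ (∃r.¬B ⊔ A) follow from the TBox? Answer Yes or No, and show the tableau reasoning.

Yes

1. (¬C ⊓ B) ⊑ (∃r.¬B ⊔ A)  ⇔  ((¬C ⊓ B) ⊓ (∀r.B ⊓ ¬A)) unsat w.r.t. T
   all branches close; clash {B, ¬B} at an ∃-successor
2. Hence (¬C ⊓ B) ⊑ (∃r.¬B ⊔ A): entailed.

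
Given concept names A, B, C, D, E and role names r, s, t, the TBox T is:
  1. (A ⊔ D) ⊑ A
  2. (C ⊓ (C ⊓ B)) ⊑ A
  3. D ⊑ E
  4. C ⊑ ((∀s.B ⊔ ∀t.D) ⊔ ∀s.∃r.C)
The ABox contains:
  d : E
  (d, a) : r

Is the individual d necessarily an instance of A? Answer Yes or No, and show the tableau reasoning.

1. d : A?  L(d) = {E} ∪ {¬A}
   open: L(d) ⊇ {E, ¬A, ¬C, ¬D} — d ∉ A possible
2. Hence d : A: not entailed.

No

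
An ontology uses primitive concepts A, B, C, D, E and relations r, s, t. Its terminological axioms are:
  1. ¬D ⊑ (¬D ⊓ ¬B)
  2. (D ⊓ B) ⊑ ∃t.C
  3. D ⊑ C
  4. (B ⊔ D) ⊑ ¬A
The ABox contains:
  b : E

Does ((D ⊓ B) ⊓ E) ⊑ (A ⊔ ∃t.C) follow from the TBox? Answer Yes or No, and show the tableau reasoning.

Yes

1. ((D ⊓ B) ⊓ E) ⊑ (A ⊔ ∃t.C)  ⇔  (((D ⊓ B) ⊓ E) ⊓ (¬A ⊓ ∀t.¬C)) unsat w.r.t. T
   all branches close; clash {C, ¬C} at an ∃-successor
2. Hence ((D ⊓ B) ⊓ E) ⊑ (A ⊔ ∃t.C): entailed.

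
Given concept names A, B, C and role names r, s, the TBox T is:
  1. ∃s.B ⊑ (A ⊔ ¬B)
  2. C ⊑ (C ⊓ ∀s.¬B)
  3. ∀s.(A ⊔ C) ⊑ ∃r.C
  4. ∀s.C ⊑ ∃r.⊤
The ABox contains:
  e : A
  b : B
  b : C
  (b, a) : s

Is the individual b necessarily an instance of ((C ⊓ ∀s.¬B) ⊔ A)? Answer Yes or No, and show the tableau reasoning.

Yes

1. b : ((C ⊓ ∀s.¬B) ⊔ A)?  L(b) = {B, C} ∪ {((¬C ⊔ ∃s.B) ⊓ ¬A)}
   clash {B, ¬B} at b — b ∈ ((C ⊓ ∀s.¬B) ⊔ A)
2. Hence b : ((C ⊓ ∀s.¬B) ⊔ A): entailed.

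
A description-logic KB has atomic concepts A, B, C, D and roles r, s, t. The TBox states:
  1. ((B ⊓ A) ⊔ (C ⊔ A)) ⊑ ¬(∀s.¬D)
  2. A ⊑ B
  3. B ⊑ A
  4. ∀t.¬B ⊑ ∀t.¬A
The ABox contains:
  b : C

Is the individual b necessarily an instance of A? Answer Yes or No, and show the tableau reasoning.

No

1. b : A?  L(b) = {C} ∪ {¬A}
   open: L(b) ⊇ {C, ¬A, ¬B, ∃s.D, ∃t.B} (+ ∃-successors) — b ∉ A possible
2. Hence b : A: not entailed.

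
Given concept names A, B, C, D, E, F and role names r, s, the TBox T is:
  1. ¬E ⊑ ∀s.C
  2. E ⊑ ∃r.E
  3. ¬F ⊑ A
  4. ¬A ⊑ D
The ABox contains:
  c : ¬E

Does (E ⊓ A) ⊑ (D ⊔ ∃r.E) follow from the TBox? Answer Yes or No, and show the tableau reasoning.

1. (E ⊓ A) ⊑ (D ⊔ ∃r.E)  ⇔  ((E ⊓ A) ⊓ (¬D ⊓ ∀r.¬E)) unsat w.r.t. T
   all branches close; clash {E, ¬E} at an ∃-successor
2. Hence (E ⊓ A) ⊑ (D ⊔ ∃r.E): entailed.

Yes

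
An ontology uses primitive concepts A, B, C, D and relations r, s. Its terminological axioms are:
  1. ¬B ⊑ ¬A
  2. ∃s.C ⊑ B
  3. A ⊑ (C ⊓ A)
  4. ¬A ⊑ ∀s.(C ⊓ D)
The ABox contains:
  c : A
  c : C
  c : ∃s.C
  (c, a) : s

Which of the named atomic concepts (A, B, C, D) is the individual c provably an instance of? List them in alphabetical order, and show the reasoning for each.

{A, B, C}

1. c : A?  L(c) = {A, C, ∃s.C} ∪ {¬A}
   clash {A, ¬A} at c — c ∈ A
2. c : B?  L(c) = {A, C, ∃s.C} ∪ {¬B}
   clash {A, ¬A} at c — c ∈ B
3. c : C?  L(c) = {A, C, ∃s.C} ∪ {¬C}
   clash {C, ¬C} at c — c ∈ C
4. c : D?  L(c) = {A, C, ∃s.C} ∪ {¬D}
   apply at c: ∃s.C⊑B; A⊑(C ⊓ A)
   open: L(c) ⊇ {A, B, C, ¬D, ∃s.C} (+ ∃-successors) — c ∉ D possible
5. Entailed for c: {A, B, C}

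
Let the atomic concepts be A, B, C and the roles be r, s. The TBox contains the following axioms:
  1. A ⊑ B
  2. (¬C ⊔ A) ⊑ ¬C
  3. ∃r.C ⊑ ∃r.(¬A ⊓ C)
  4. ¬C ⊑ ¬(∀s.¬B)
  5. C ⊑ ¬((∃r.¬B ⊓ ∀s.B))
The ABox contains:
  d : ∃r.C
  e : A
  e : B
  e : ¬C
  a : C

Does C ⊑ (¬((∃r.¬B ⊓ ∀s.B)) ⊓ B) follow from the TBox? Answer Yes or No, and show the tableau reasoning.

No

1. C ⊑ (¬((∃r.¬B ⊓ ∀s.B)) ⊓ B)  ⇔  (C ⊓ ((∃r.¬B ⊓ ∀s.B) ⊔ ¬B)) unsat w.r.t. T
   apply at x₀: C⊑¬((∃r.¬B ⊓ ∀s.B))
   open: L(x₀) ⊇ {C, ¬A, ¬B, ∀r.B, ∀r.¬C}
2. Hence C ⊑ (¬((∃r.¬B ⊓ ∀s.B)) ⊓ B): not entailed.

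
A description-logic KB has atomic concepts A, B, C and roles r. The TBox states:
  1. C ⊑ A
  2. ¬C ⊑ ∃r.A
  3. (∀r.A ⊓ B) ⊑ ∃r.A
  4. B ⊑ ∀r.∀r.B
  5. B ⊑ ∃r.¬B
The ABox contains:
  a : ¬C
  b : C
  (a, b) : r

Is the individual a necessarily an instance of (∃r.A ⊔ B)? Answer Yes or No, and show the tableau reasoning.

1. a : (∃r.A ⊔ B)?  L(a) = {¬C} ∪ {(∀r.¬A ⊓ ¬B)}
   clash {A, ¬A} at b — a ∈ (∃r.A ⊔ B)
2. Hence a : (∃r.A ⊔ B): entailed.

Yes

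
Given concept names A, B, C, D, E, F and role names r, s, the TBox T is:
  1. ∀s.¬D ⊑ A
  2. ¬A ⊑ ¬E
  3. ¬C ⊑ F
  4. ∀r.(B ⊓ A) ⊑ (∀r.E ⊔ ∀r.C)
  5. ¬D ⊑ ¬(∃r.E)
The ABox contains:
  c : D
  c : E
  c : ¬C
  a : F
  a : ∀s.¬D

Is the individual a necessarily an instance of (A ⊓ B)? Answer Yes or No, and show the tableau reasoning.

1. a : (A ⊓ B)?  L(a) = {F, ∀s.¬D} ∪ {(¬A ⊔ ¬B)}
   apply at a: ∀s.¬D⊑A
   open: L(a) ⊇ {A, D, F, ¬B, ∀s.¬D, …} (+ ∃-successors) — a ∉ (A ⊓ B) possible
2. Hence a : (A ⊓ B): not entailed.

No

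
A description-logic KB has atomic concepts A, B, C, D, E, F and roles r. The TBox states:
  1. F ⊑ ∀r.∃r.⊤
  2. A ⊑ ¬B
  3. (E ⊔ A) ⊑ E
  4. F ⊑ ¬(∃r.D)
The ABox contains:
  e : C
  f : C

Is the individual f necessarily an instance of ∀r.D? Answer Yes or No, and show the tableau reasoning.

No

1. f : ∀r.D?  L(f) = {C} ∪ {∃r.¬D}
   open: L(f) ⊇ {C, ¬A, ¬E, ¬F, ∃r.¬D} (+ ∃-successors) — f ∉ ∀r.D possible
2. Hence f : ∀r.D: not entailed.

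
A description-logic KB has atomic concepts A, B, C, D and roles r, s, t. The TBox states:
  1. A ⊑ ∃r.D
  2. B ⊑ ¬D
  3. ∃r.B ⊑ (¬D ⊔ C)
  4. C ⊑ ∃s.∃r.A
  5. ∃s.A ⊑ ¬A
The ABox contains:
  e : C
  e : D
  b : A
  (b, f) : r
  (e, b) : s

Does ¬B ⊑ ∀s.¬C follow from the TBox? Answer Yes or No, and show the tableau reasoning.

1. ¬B ⊑ ∀s.¬C  ⇔  (¬B ⊓ ∃s.C) unsat w.r.t. T
   open: L(x₀) ⊇ {¬A, ¬B, ¬C, ∀r.¬B, ∃s.C} (+ ∃-successors)
2. Hence ¬B ⊑ ∀s.¬C: not entailed.

No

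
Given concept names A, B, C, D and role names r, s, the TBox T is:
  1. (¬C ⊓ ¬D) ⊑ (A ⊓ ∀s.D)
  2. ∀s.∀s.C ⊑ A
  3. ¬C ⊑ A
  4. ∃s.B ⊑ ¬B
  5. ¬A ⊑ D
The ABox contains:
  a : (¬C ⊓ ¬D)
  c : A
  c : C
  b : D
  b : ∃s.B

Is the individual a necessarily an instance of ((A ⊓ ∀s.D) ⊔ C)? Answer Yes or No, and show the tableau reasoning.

Yes

1. a : ((A ⊓ ∀s.D) ⊔ C)?  L(a) = {(¬C ⊓ ¬D)} ∪ {((¬A ⊔ ∃s.¬D) ⊓ ¬C)}
   clash {D, ¬D} at a — a ∈ ((A ⊓ ∀s.D) ⊔ C)
2. Hence a : ((A ⊓ ∀s.D) ⊔ C): entailed.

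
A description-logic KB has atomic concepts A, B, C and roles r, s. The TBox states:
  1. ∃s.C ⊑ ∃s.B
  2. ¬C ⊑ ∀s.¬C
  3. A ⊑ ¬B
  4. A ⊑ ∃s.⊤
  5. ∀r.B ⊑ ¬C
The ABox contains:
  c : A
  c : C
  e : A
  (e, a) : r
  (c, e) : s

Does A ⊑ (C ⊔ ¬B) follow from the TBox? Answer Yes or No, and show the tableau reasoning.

1. A ⊑ (C ⊔ ¬B)  ⇔  (A ⊓ (¬C ⊓ B)) unsat w.r.t. T
   all branches close; clash {B, ¬B} at x₀
2. Hence A ⊑ (C ⊔ ¬B): entailed.

Yes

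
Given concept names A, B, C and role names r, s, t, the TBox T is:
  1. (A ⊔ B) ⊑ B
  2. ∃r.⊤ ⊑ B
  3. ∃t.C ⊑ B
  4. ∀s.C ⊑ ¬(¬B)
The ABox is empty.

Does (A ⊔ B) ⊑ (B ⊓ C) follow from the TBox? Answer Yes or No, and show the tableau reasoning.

No

1. (A ⊔ B) ⊑ (B ⊓ C)  ⇔  ((A ⊔ B) ⊓ (¬B ⊔ ¬C)) unsat w.r.t. T
   apply at x₀: (A ⊔ B)⊑B
   open: L(x₀) ⊇ {A, B, ¬C, ∀r.⊥}
2. Hence (A ⊔ B) ⊑ (B ⊓ C): not entailed.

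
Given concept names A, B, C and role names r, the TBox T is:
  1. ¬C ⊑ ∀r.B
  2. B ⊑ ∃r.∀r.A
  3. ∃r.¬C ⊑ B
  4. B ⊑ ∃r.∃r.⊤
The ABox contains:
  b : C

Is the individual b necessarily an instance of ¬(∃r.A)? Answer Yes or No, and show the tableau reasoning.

No

1. b : ¬(∃r.A)?  L(b) = {C} ∪ {∃r.A}
   open: L(b) ⊇ {C, ¬B, ∀r.C, ∃r.A} (+ ∃-successors) — b ∉ ¬(∃r.A) possible
2. Hence b : ¬(∃r.A): not entailed.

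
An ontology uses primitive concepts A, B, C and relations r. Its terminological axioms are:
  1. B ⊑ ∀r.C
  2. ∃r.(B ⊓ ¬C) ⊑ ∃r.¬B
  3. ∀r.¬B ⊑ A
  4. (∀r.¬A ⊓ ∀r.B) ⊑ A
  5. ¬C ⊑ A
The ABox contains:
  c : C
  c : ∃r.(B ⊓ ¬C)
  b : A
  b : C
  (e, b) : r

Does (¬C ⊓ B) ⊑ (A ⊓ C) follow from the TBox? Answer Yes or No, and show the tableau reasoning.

No

1. (¬C ⊓ B) ⊑ (A ⊓ C)  ⇔  ((¬C ⊓ B) ⊓ (¬A ⊔ ¬C)) unsat w.r.t. T
   apply at x₀: B⊑∀r.C; ¬C⊑A
   open: L(x₀) ⊇ {A, B, ¬C, ∀r.(¬B ⊔ C), ∀r.C}
2. Hence (¬C ⊓ B) ⊑ (A ⊓ C): not entailed.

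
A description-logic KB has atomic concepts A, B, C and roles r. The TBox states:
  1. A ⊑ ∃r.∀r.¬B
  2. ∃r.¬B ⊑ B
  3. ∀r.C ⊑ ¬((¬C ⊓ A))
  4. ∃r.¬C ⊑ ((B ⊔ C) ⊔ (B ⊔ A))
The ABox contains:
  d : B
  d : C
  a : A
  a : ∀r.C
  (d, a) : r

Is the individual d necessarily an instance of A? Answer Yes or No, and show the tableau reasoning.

No

1. d : A?  L(d) = {B, C} ∪ {¬A}
   open: L(d) ⊇ {B, C, ¬A, ∀r.C} — d ∉ A possible
2. Hence d : A: not entailed.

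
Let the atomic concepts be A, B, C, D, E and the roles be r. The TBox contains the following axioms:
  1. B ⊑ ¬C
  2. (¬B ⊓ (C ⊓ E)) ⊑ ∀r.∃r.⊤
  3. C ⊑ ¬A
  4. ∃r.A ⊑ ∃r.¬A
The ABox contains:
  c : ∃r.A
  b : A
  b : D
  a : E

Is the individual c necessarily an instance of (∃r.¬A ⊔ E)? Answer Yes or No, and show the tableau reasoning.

Yes

1. c : (∃r.¬A ⊔ E)?  L(c) = {∃r.A} ∪ {(∀r.A ⊓ ¬E)}
   clash {A, ¬A} at an ∃-successor — c ∈ (∃r.¬A ⊔ E)
2. Hence c : (∃r.¬A ⊔ E): entailed.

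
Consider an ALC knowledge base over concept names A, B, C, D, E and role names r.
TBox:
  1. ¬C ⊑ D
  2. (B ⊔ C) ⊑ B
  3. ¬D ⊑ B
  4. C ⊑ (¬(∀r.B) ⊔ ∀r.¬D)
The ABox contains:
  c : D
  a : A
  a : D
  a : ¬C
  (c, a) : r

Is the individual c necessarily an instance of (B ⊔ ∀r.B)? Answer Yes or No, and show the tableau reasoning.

1. c : (B ⊔ ∀r.B)?  L(c) = {D} ∪ {(¬B ⊓ ∃r.¬B)}
   open: L(c) ⊇ {D, ¬B, ¬C, ∃r.¬B} (+ ∃-successors) — c ∉ (B ⊔ ∀r.B) possible
2. Hence c : (B ⊔ ∀r.B): not entailed.

No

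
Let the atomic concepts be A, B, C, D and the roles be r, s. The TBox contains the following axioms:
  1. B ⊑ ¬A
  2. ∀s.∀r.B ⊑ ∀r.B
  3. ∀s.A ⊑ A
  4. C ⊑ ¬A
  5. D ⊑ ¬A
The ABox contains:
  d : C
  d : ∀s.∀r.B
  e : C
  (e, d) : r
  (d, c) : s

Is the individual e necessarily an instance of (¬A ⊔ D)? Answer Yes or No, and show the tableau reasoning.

Yes

1. e : (¬A ⊔ D)?  L(e) = {C} ∪ {(A ⊓ ¬D)}
   clash {A, ¬A} at e — e ∈ (¬A ⊔ D)
2. Hence e : (¬A ⊔ D): entailed.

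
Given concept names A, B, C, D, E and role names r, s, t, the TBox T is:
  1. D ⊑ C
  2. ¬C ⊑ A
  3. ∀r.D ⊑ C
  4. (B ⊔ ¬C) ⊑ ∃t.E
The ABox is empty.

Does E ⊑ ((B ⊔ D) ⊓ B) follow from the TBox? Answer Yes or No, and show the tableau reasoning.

1. E ⊑ ((B ⊔ D) ⊓ B)  ⇔  (E ⊓ ((¬B ⊓ ¬D) ⊔ ¬B)) unsat w.r.t. T
   open: L(x₀) ⊇ {C, E, ¬B}
2. Hence E ⊑ ((B ⊔ D) ⊓ B): not entailed.

No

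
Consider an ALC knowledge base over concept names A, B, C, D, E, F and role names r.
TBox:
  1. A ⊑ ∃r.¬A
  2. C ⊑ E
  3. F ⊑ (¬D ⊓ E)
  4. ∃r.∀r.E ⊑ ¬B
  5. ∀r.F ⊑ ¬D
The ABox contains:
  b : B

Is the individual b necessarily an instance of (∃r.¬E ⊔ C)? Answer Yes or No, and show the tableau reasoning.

No

1. b : (∃r.¬E ⊔ C)?  L(b) = {B} ∪ {(∀r.E ⊓ ¬C)}
   open: L(b) ⊇ {B, ¬A, ¬C, ¬F, ∀r.E, …} (+ ∃-successors) — b ∉ (∃r.¬E ⊔ C) possible
2. Hence b : (∃r.¬E ⊔ C): not entailed.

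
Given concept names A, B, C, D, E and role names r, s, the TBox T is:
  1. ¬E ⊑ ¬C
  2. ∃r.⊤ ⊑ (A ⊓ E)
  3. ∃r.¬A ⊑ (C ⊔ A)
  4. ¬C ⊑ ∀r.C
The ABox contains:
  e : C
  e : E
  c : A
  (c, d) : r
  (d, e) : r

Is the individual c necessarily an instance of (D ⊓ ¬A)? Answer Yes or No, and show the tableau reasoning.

No

1. c : (D ⊓ ¬A)?  L(c) = {A} ∪ {(¬D ⊔ A)}
   open: L(c) ⊇ {A, C, E, ∀r.A} — c ∉ (D ⊓ ¬A) possible
2. Hence c : (D ⊓ ¬A): not entailed.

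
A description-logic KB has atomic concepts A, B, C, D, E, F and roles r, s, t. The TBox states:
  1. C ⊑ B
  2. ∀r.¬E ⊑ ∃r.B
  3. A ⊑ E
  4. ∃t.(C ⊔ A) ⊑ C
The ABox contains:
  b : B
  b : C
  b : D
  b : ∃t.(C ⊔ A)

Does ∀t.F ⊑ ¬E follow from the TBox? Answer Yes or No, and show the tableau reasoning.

1. ∀t.F ⊑ ¬E  ⇔  (∀t.F ⊓ E) unsat w.r.t. T
   open: L(x₀) ⊇ {E, ¬C, ∀t.(¬C ⊓ ¬A), ∀t.F, ∃r.E} (+ ∃-successors)
2. Hence ∀t.F ⊑ ¬E: not entailed.

No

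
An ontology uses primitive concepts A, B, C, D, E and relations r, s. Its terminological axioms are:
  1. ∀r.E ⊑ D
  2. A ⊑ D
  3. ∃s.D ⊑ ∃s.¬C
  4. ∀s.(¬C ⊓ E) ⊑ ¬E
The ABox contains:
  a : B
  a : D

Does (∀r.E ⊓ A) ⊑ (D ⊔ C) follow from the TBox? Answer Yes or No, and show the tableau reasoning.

1. (∀r.E ⊓ A) ⊑ (D ⊔ C)  ⇔  ((∀r.E ⊓ A) ⊓ (¬D ⊓ ¬C)) unsat w.r.t. T
   all branches close; clash {D, ¬D} at x₀
2. Hence (∀r.E ⊓ A) ⊑ (D ⊔ C): entailed.

Yes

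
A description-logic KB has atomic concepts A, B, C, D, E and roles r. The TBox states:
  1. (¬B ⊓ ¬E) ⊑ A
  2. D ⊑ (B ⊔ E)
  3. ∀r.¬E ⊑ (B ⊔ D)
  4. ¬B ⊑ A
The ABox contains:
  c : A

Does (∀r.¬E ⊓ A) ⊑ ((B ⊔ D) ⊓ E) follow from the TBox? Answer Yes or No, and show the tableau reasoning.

1. (∀r.¬E ⊓ A) ⊑ ((B ⊔ D) ⊓ E)  ⇔  ((∀r.¬E ⊓ A) ⊓ ((¬B ⊓ ¬D) ⊔ ¬E)) unsat w.r.t. T
   apply at x₀: ∀r.¬E⊑(B ⊔ D)
   open: L(x₀) ⊇ {A, B, ¬D, ¬E, ∀r.¬E}
2. Hence (∀r.¬E ⊓ A) ⊑ ((B ⊔ D) ⊓ E): not entailed.

No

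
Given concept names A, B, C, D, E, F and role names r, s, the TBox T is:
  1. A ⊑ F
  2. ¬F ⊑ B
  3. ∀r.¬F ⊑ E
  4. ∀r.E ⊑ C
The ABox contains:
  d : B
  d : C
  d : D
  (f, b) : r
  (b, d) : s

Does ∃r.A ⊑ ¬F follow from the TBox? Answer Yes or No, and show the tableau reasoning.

1. ∃r.A ⊑ ¬F  ⇔  (∃r.A ⊓ F) unsat w.r.t. T
   open: L(x₀) ⊇ {F, ∃r.A, ∃r.F, ∃r.¬E} (+ ∃-successors)
2. Hence ∃r.A ⊑ ¬F: not entailed.

No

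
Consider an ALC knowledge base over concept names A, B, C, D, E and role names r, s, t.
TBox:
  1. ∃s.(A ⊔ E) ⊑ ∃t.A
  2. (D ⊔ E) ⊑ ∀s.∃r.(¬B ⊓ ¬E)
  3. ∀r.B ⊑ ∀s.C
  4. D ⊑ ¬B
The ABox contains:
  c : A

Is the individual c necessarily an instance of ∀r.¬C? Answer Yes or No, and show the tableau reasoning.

1. c : ∀r.¬C?  L(c) = {A} ∪ {∃r.C}
   open: L(c) ⊇ {A, ¬D, ¬E, ∀s.(¬A ⊓ ¬E), ∃r.C, …} (+ ∃-successors) — c ∉ ∀r.¬C possible
2. Hence c : ∀r.¬C: not entailed.

No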